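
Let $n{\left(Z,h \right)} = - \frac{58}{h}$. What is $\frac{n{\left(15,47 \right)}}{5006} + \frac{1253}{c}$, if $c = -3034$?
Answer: $- \frac{147492159}{356922794} \approx -0.41323$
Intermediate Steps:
$\frac{n{\left(15,47 \right)}}{5006} + \frac{1253}{c} = \frac{\left(-58\right) \frac{1}{47}}{5006} + \frac{1253}{-3034} = \left(-58\right) \frac{1}{47} \cdot \frac{1}{5006} + 1253 \left(- \frac{1}{3034}\right) = \left(- \frac{58}{47}\right) \frac{1}{5006} - \frac{1253}{3034} = - \frac{29}{117641} - \frac{1253}{3034} = - \frac{147492159}{356922794}$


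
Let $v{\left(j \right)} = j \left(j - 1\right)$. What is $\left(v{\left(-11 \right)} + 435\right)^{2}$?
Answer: $321489$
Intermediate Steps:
$v{\left(j \right)} = j \left(-1 + j\right)$
$\left(v{\left(-11 \right)} + 435\right)^{2} = \left(- 11 \left(-1 - 11\right) + 435\right)^{2} = \left(\left(-11\right) \left(-12\right) + 435\right)^{2} = \left(132 + 435\right)^{2} = 567^{2} = 321489$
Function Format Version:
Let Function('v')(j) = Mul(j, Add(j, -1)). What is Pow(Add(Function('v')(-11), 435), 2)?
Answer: 321489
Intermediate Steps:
Function('v')(j) = Mul(j, Add(-1, j))
Pow(Add(Function('v')(-11), 435), 2) = Pow(Add(Mul(-11, Add(-1, -11)), 435), 2) = Pow(Add(Mul(-11, -12), 435), 2) = Pow(Add(132, 435), 2) = Pow(567, 2) = 321489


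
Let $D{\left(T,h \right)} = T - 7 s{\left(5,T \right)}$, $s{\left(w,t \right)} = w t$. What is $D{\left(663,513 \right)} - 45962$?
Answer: $-68504$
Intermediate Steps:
$s{\left(w,t \right)} = t w$
$D{\left(T,h \right)} = - 34 T$ ($D{\left(T,h \right)} = T - 7 T 5 = T - 7 \cdot 5 T = T - 35 T = - 34 T$)
$D{\left(663,513 \right)} - 45962 = \left(-34\right) 663 - 45962 = -22542 - 45962 = -68504$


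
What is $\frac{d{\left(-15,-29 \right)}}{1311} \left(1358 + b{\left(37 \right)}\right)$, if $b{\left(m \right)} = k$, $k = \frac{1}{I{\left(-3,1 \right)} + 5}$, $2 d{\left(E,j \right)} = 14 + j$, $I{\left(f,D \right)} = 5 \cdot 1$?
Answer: $- \frac{13581}{1748} \approx -7.7694$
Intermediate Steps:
$I{\left(f,D \right)} = 5$
$d{\left(E,j \right)} = 7 + \frac{j}{2}$ ($d{\left(E,j \right)} = \frac{14 + j}{2} = 7 + \frac{j}{2}$)
$k = \frac{1}{10}$ ($k = \frac{1}{5 + 5} = \frac{1}{10} \approx 0.1$)
$b{\left(m \right)} = \frac{1}{10}$
$\frac{d{\left(-15,-29 \right)}}{1311} \left(1358 + b{\left(37 \right)}\right) = \frac{7 + \frac{1}{2} \left(-29\right)}{1311} \left(1358 + \frac{1}{10}\right) = \left(7 - \frac{29}{2}\right) \frac{1}{1311} \cdot \frac{13581}{10} = \left(- \frac{15}{2}\right) \frac{1}{1311} \cdot \frac{13581}{10} = \left(- \frac{5}{874}\right) \frac{13581}{10} = - \frac{13581}{1748}$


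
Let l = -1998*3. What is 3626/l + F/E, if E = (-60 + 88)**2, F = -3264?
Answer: -18925/3969 ≈ -4.7682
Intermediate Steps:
l = -5994
E = 784 (E = 28**2 = 784)
3626/l + F/E = 3626/(-5994) - 3264/784 = 3626*(-1/5994) - 3264*1/784 = -49/81 - 204/49 = -18925/3969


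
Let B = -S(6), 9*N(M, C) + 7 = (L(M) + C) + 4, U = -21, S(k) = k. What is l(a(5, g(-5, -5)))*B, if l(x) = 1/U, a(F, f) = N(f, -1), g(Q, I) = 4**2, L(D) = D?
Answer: 2/7 ≈ 0.28571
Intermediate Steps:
g(Q, I) = 16
N(M, C) = -1/3 + C/9 + M/9 (N(M, C) = -7/9 + ((M + C) + 4)/9 = -7/9 + ((C + M) + 4)/9 = -7/9 + (4 + C + M)/9 = -7/9 + (4/9 + C/9 + M/9) = -1/3 + C/9 + M/9)
a(F, f) = -4/9 + f/9 (a(F, f) = -1/3 + (1/9)*(-1) + f/9 = -1/3 - 1/9 + f/9 = -4/9 + f/9)
l(x) = -1/21 (l(x) = 1/(-21) = -1/21)
B = -6 (B = -1*6 = -6)
l(a(5, g(-5, -5)))*B = -1/21*(-6) = 2/7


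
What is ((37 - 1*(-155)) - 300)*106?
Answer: -11448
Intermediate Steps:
((37 - 1*(-155)) - 300)*106 = ((37 + 155) - 300)*106 = (192 - 300)*106 = -108*106 = -11448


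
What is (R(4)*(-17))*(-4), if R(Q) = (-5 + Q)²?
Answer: 68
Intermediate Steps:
(R(4)*(-17))*(-4) = ((-5 + 4)²*(-17))*(-4) = ((-1)²*(-17))*(-4) = (1*(-17))*(-4) = -17*(-4) = 68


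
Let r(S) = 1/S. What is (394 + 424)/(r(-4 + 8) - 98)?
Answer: -3272/391 ≈ -8.3683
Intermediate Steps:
r(S) = 1/S
(394 + 424)/(r(-4 + 8) - 98) = (394 + 424)/(1/(-4 + 8) - 98) = 818/(1/4 - 98) = 818/(-391/4) = 818*(-4/391) = -3272/391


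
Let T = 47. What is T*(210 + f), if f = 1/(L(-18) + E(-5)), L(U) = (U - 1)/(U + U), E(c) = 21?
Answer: 7650942/775 ≈ 9872.2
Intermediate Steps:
L(U) = (-1 + U)/(2*U) (L(U) = (-1 + U)/((2*U)) = (-1 + U)*(1/(2*U)) = (-1 + U)/(2*U))
f = 36/775 (f = 1/((½)*(-1 - 18)/(-18) + 21) = 1/((½)*(-1/18)*(-19) + 21) = 1/(19/36 + 21) = 1/(775/36) = 36/775 ≈ 0.046452)
T*(210 + f) = 47*(210 + 36/775) = 47*(162786/775) = 7650942/775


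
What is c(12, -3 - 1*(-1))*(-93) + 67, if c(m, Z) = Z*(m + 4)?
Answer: 3043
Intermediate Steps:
c(m, Z) = Z*(4 + m)
c(12, -3 - 1*(-1))*(-93) + 67 = ((-3 - 1*(-1))*(4 + 12))*(-93) + 67 = ((-3 + 1)*16)*(-93) + 67 = -2*16*(-93) + 67 = -32*(-93) + 67 = 2976 + 67 = 3043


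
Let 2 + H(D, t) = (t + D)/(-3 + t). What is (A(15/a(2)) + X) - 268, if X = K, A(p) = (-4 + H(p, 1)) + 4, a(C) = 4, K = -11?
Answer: -2267/8 ≈ -283.38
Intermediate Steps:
H(D, t) = -2 + (D + t)/(-3 + t) (H(D, t) = -2 + (t + D)/(-3 + t) = -2 + (D + t)/(-3 + t))
A(p) = -5/2 - p/2 (A(p) = (-4 + (6 + p - 1*1)/(-3 + 1)) + 4 = (-4 + (6 + p - 1)/(-2)) + 4 = (-4 - (5 + p)/2) + 4 = (-4 + (-5/2 - p/2)) + 4 = (-13/2 - p/2) + 4 = -5/2 - p/2)
X = -11
(A(15/a(2)) + X) - 268 = ((-5/2 - 15/(2*4)) - 11) - 268 = ((-5/2 - ½*15/4) - 11) - 268 = ((-5/2 - 15/8) - 11) - 268 = (-35/8 - 11) - 268 = -123/8 - 268 = -2267/8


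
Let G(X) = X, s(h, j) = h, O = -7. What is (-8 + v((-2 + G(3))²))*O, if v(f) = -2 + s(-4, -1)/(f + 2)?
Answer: 238/3 ≈ 79.333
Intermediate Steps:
v(f) = -2 - 4/(2 + f) (v(f) = -2 - 4/(f + 2) = -2 - 4/(2 + f))
(-8 + v((-2 + G(3))²))*O = (-8 + 2*(-4 - (-2 + 3)²)/(2 + (-2 + 3)²))*(-7) = (-8 + 2*(-4 - 1*1²)/(2 + 1²))*(-7) = (-8 + 2*(-4 - 1*1)/(2 + 1))*(-7) = (-8 + 2*(-4 - 1)/3)*(-7) = (-8 + 2*(⅓)*(-5))*(-7) = (-8 - 10/3)*(-7) = -34/3*(-7) = 238/3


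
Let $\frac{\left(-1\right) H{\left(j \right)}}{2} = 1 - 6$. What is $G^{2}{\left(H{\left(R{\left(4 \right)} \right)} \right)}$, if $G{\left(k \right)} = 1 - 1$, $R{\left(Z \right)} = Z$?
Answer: $0$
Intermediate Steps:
$H{\left(j \right)} = 10$ ($H{\left(j \right)} = - 2 \left(1 - 6\right) = \left(-2\right) \left(-5\right) = 10$)
$G{\left(k \right)} = 0$ ($G{\left(k \right)} = 1 - 1 = 0$)
$G^{2}{\left(H{\left(R{\left(4 \right)} \right)} \right)} = 0^{2} = 0$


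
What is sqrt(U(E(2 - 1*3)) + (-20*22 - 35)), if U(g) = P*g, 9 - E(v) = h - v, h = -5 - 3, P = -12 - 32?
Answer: 3*I*sqrt(131) ≈ 34.337*I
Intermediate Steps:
P = -44
h = -8
E(v) = 17 + v (E(v) = 9 - (-8 - v) = 9 + (8 + v) = 17 + v)
U(g) = -44*g
sqrt(U(E(2 - 1*3)) + (-20*22 - 35)) = sqrt(-44*(17 + (2 - 1*3)) + (-20*22 - 35)) = sqrt(-44*(17 + (2 - 3)) + (-440 - 35)) = sqrt(-44*(17 - 1) - 475) = sqrt(-44*16 - 475) = sqrt(-704 - 475) = sqrt(-1179) = 3*I*sqrt(131)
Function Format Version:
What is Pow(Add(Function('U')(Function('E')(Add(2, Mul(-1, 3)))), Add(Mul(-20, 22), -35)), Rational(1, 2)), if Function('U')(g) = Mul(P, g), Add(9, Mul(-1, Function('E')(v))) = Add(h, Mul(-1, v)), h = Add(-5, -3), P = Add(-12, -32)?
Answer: Mul(3, I, Pow(131, Rational(1, 2))) ≈ Mul(34.337, I)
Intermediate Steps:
P = -44
h = -8
Function('E')(v) = Add(17, v) (Function('E')(v) = Add(9, Mul(-1, Add(-8, Mul(-1, v)))) = Add(9, Add(8, v)) = Add(17, v))
Function('U')(g) = Mul(-44, g)
Pow(Add(Function('U')(Function('E')(Add(2, Mul(-1, 3)))), Add(Mul(-20, 22), -35)), Rational(1, 2)) = Pow(Add(Mul(-44, Add(17, Add(2, Mul(-1, 3)))), Add(Mul(-20, 22), -35)), Rational(1, 2)) = Pow(Add(Mul(-44, Add(17, Add(2, -3))), Add(-440, -35)), Rational(1, 2)) = Pow(Add(Mul(-44, Add(17, -1)), -475), Rational(1, 2)) = Pow(Add(Mul(-44, 16), -475), Rational(1, 2)) = Pow(Add(-704, -475), Rational(1, 2)) = Pow(-1179, Rational(1, 2)) = Mul(3, I, Pow(131, Rational(1, 2)))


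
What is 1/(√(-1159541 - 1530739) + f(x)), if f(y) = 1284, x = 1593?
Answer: 107/361578 - I*√74730/723156 ≈ 0.00029592 - 0.00037802*I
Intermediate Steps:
1/(√(-1159541 - 1530739) + f(x)) = 1/(√(-1159541 - 1530739) + 1284) = 1/(√(-2690280) + 1284) = 1/(6*I*√74730 + 1284) = 1/(1284 + 6*I*√74730)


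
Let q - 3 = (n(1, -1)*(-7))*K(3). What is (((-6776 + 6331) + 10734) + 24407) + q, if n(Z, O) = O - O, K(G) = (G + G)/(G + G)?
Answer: 34699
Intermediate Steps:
K(G) = 1 (K(G) = (2*G)/((2*G)) = (2*G)*(1/(2*G)) = 1)
n(Z, O) = 0
q = 3 (q = 3 + (0*(-7))*1 = 3 + 0*1 = 3 + 0 = 3)
(((-6776 + 6331) + 10734) + 24407) + q = (((-6776 + 6331) + 10734) + 24407) + 3 = ((-445 + 10734) + 24407) + 3 = (10289 + 24407) + 3 = 34696 + 3 = 34699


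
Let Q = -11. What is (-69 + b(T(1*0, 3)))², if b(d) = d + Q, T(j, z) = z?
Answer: 5929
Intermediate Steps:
b(d) = -11 + d (b(d) = d - 11 = -11 + d)
(-69 + b(T(1*0, 3)))² = (-69 + (-11 + 3))² = (-69 - 8)² = (-77)² = 5929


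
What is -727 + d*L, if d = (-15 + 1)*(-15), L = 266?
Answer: 55133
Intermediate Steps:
d = 210 (d = -14*(-15) = 210)
-727 + d*L = -727 + 210*266 = -727 + 55860 = 55133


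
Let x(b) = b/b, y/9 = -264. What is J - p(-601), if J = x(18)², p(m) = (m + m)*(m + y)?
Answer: -3578353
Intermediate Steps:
y = -2376 (y = 9*(-264) = -2376)
x(b) = 1
p(m) = 2*m*(-2376 + m) (p(m) = (m + m)*(m - 2376) = (2*m)*(-2376 + m) = 2*m*(-2376 + m))
J = 1 (J = 1² = 1)
J - p(-601) = 1 - 2*(-601)*(-2376 - 601) = 1 - 2*(-601)*(-2977) = 1 - 1*3578354 = 1 - 3578354 = -3578353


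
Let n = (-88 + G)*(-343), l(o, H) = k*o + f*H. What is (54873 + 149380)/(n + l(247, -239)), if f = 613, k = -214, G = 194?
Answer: -204253/235723 ≈ -0.86650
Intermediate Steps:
l(o, H) = -214*o + 613*H
n = -36358 (n = (-88 + 194)*(-343) = 106*(-343) = -36358)
(54873 + 149380)/(n + l(247, -239)) = (54873 + 149380)/(-36358 + (-214*247 + 613*(-239))) = 204253/(-36358 + (-52858 - 146507)) = 204253/(-36358 - 199365) = 204253/(-235723) = 204253*(-1/235723) = -204253/235723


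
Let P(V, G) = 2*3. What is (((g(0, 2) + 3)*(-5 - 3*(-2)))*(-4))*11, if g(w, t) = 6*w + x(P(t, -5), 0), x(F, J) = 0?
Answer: -132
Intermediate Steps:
P(V, G) = 6
g(w, t) = 6*w (g(w, t) = 6*w + 0 = 6*w)
(((g(0, 2) + 3)*(-5 - 3*(-2)))*(-4))*11 = (((6*0 + 3)*(-5 - 3*(-2)))*(-4))*11 = (((0 + 3)*(-5 + 6))*(-4))*11 = ((3*1)*(-4))*11 = (3*(-4))*11 = -12*11 = -132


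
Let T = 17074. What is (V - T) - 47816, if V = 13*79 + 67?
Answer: -63796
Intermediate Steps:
V = 1094 (V = 1027 + 67 = 1094)
(V - T) - 47816 = (1094 - 1*17074) - 47816 = (1094 - 17074) - 47816 = -15980 - 47816 = -63796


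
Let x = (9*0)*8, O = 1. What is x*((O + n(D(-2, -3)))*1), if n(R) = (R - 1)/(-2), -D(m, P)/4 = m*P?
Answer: 0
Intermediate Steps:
D(m, P) = -4*P*m (D(m, P) = -4*m*P = -4*P*m)
n(R) = 1/2 - R/2 (n(R) = (-1 + R)*(-1/2) = 1/2 - R/2)
x = 0 (x = 0*8 = 0)
x*((O + n(D(-2, -3)))*1) = 0*((1 + (1/2 - (-2)*(-3)*(-2)))*1) = 0*((1 + (1/2 - 1/2*(-24)))*1) = 0*((1 + (1/2 + 12))*1) = 0*((1 + 25/2)*1) = 0*((27/2)*1) = 0*(27/2) = 0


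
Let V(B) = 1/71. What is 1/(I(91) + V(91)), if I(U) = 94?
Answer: 71/6675 ≈ 0.010637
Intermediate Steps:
V(B) = 1/71
1/(I(91) + V(91)) = 1/(94 + 1/71) = 1/(6675/71) = 71/6675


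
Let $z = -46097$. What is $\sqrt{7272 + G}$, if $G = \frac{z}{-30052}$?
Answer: $\frac{\sqrt{1642223402633}}{15026} \approx 85.285$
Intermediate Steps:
$G = \frac{46097}{30052}$ ($G = - \frac{46097}{-30052} = \left(-46097\right) \left(- \frac{1}{30052}\right) = \frac{46097}{30052} \approx 1.5339$)
$\sqrt{7272 + G} = \sqrt{7272 + \frac{46097}{30052}} = \sqrt{\frac{218584241}{30052}} = \frac{\sqrt{1642223402633}}{15026}$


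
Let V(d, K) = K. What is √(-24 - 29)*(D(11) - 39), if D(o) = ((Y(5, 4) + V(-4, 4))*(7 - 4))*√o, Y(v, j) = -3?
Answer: 3*I*√53*(-13 + √11) ≈ -211.49*I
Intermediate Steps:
D(o) = 3*√o (D(o) = ((-3 + 4)*(7 - 4))*√o = (1*3)*√o = 3*√o)
√(-24 - 29)*(D(11) - 39) = √(-24 - 29)*(3*√11 - 39) = √(-53)*(-39 + 3*√11) = (I*√53)*(-39 + 3*√11) = I*√53*(-39 + 3*√11)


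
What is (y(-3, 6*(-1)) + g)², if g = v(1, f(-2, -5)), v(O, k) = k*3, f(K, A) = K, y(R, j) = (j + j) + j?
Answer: 576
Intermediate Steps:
y(R, j) = 3*j (y(R, j) = 2*j + j = 3*j)
v(O, k) = 3*k
g = -6 (g = 3*(-2) = -6)
(y(-3, 6*(-1)) + g)² = (3*(6*(-1)) - 6)² = (3*(-6) - 6)² = (-18 - 6)² = (-24)² = 576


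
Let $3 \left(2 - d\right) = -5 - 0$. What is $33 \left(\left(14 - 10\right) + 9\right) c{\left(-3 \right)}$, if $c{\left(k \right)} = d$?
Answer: $1573$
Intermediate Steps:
$d = \frac{11}{3}$ ($d = 2 - \frac{-5 - 0}{3} = 2 - \frac{-5 + 0}{3} = 2 - - \frac{5}{3} = 2 + \frac{5}{3} = \frac{11}{3} \approx 3.6667$)
$c{\left(k \right)} = \frac{11}{3}$
$33 \left(\left(14 - 10\right) + 9\right) c{\left(-3 \right)} = 33 \left(\left(14 - 10\right) + 9\right) \frac{11}{3} = 33 \left(4 + 9\right) \frac{11}{3} = 33 \cdot 13 \cdot \frac{11}{3} = 429 \cdot \frac{11}{3} = 1573$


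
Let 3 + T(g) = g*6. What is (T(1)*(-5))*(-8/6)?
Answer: 20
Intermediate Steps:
T(g) = -3 + 6*g (T(g) = -3 + g*6 = -3 + 6*g)
(T(1)*(-5))*(-8/6) = ((-3 + 6*1)*(-5))*(-8/6) = ((-3 + 6)*(-5))*(-8*1/6) = (3*(-5))*(-4/3) = -15*(-4/3) = 20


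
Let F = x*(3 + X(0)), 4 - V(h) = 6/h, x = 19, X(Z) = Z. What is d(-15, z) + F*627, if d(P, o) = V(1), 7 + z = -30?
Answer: 35737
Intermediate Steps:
z = -37 (z = -7 - 30 = -37)
V(h) = 4 - 6/h
d(P, o) = -2 (d(P, o) = 4 - 6/1 = 4 - 6*1 = 4 - 6 = -2)
F = 57 (F = 19*(3 + 0) = 19*3 = 57)
d(-15, z) + F*627 = -2 + 57*627 = -2 + 35739 = 35737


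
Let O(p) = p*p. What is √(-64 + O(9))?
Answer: √17 ≈ 4.1231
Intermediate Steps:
O(p) = p²
√(-64 + O(9)) = √(-64 + 9²) = √(-64 + 81) = √17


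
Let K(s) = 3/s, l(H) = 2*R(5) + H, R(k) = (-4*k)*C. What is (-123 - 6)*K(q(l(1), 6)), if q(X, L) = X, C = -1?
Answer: -387/41 ≈ -9.4390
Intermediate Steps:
R(k) = 4*k (R(k) = -4*k*(-1) = 4*k)
l(H) = 40 + H (l(H) = 2*(4*5) + H = 2*20 + H = 40 + H)
(-123 - 6)*K(q(l(1), 6)) = (-123 - 6)*(3/(40 + 1)) = -387/41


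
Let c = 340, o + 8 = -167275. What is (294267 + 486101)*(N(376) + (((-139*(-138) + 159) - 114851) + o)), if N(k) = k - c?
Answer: -205047154576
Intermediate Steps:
o = -167283 (o = -8 - 167275 = -167283)
N(k) = -340 + k (N(k) = k - 1*340 = k - 340 = -340 + k)
(294267 + 486101)*(N(376) + (((-139*(-138) + 159) - 114851) + o)) = (294267 + 486101)*((-340 + 376) + (((-139*(-138) + 159) - 114851) - 167283)) = 780368*(36 + (((19182 + 159) - 114851) - 167283)) = 780368*(36 + ((19341 - 114851) - 167283)) = 780368*(36 + (-95510 - 167283)) = 780368*(36 - 262793) = 780368*(-262757) = -205047154576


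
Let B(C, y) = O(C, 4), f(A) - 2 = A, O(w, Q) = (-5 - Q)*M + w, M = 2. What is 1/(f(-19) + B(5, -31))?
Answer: -1/30 ≈ -0.033333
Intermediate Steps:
O(w, Q) = -10 + w - 2*Q (O(w, Q) = (-5 - Q)*2 + w = (-10 - 2*Q) + w = -10 + w - 2*Q)
f(A) = 2 + A
B(C, y) = -18 + C (B(C, y) = -10 + C - 2*4 = -10 + C - 8 = -18 + C)
1/(f(-19) + B(5, -31)) = 1/((2 - 19) + (-18 + 5)) = 1/(-17 - 13) = 1/(-30) = -1/30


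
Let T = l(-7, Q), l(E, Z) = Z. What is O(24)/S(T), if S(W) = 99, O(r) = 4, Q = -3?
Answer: 4/99 ≈ 0.040404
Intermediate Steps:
T = -3
O(24)/S(T) = 4/99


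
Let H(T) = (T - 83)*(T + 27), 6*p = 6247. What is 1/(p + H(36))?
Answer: -6/11519 ≈ -0.00052088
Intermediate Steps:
p = 6247/6 (p = (⅙)*6247 = 6247/6 ≈ 1041.2)
H(T) = (-83 + T)*(27 + T)
1/(p + H(36)) = 1/(6247/6 + (-2241 + 36² - 56*36)) = 1/(6247/6 + (-2241 + 1296 - 2016)) = 1/(6247/6 - 2961) = 1/(-11519/6) = -6/11519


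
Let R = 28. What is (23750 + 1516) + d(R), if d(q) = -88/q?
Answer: 176840/7 ≈ 25263.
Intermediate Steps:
(23750 + 1516) + d(R) = (23750 + 1516) - 88/28 = 25266 - 88*1/28 = 25266 - 22/7 = 176840/7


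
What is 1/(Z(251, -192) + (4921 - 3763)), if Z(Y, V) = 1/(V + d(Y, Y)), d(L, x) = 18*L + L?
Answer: 4577/5300167 ≈ 0.00086356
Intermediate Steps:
d(L, x) = 19*L
Z(Y, V) = 1/(V + 19*Y)
1/(Z(251, -192) + (4921 - 3763)) = 1/(1/(-192 + 19*251) + (4921 - 3763)) = 1/(1/(-192 + 4769) + 1158) = 1/(1/4577 + 1158) = 1/(5300167/4577) = 4577/5300167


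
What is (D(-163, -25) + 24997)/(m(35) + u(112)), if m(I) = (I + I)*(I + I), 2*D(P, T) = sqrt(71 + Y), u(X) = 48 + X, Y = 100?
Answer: 24997/5060 + 3*sqrt(19)/10120 ≈ 4.9414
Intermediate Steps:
D(P, T) = 3*sqrt(19)/2 (D(P, T) = sqrt(71 + 100)/2 = sqrt(171)/2 = (3*sqrt(19))/2 = 3*sqrt(19)/2)
m(I) = 4*I**2 (m(I) = (2*I)*(2*I) = 4*I**2)
(D(-163, -25) + 24997)/(m(35) + u(112)) = (3*sqrt(19)/2 + 24997)/(4*35**2 + (48 + 112)) = (24997 + 3*sqrt(19)/2)/(4*1225 + 160) = (24997 + 3*sqrt(19)/2)/(4900 + 160) = (24997 + 3*sqrt(19)/2)/5060 = (24997 + 3*sqrt(19)/2)*(1/5060) = 24997/5060 + 3*sqrt(19)/10120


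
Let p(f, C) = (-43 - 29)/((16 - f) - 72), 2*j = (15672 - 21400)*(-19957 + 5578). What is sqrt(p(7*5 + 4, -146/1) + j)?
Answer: 2*sqrt(92915661810)/95 ≈ 6417.3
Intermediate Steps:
j = 41181456 (j = ((15672 - 21400)*(-19957 + 5578))/2 = (-5728*(-14379))/2 = (1/2)*82362912 = 41181456)
p(f, C) = -72/(-56 - f)
sqrt(p(7*5 + 4, -146/1) + j) = sqrt(72/(56 + (7*5 + 4)) + 41181456) = sqrt(72/(56 + (35 + 4)) + 41181456) = sqrt(72/(56 + 39) + 41181456) = sqrt(72/95 + 41181456) = sqrt(3912238392/95) = 2*sqrt(92915661810)/95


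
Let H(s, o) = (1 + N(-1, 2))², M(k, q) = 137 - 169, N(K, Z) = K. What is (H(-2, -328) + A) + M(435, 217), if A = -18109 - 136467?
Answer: -154608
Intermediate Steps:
M(k, q) = -32
H(s, o) = 0 (H(s, o) = (1 - 1)² = 0² = 0)
A = -154576
(H(-2, -328) + A) + M(435, 217) = (0 - 154576) - 32 = -154576 - 32 = -154608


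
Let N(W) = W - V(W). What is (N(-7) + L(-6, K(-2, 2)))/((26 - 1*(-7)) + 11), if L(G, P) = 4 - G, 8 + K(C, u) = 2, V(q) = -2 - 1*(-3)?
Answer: 1/22 ≈ 0.045455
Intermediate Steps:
V(q) = 1 (V(q) = -2 + 3 = 1)
K(C, u) = -6 (K(C, u) = -8 + 2 = -6)
N(W) = -1 + W (N(W) = W - 1*1 = W - 1 = -1 + W)
(N(-7) + L(-6, K(-2, 2)))/((26 - 1*(-7)) + 11) = ((-1 - 7) + (4 - 1*(-6)))/((26 - 1*(-7)) + 11) = (-8 + (4 + 6))/((26 + 7) + 11) = (-8 + 10)/(33 + 11) = 2/44 = 2*(1/44) = 1/22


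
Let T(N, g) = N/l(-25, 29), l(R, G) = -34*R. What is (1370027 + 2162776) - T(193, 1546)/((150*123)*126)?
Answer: 6980801063984807/1975995000 ≈ 3.5328e+6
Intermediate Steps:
T(N, g) = N/850 (T(N, g) = N/((-34*(-25))) = N/850)
(1370027 + 2162776) - T(193, 1546)/((150*123)*126) = (1370027 + 2162776) - (1/850)*193/((150*123)*126) = 3532803 - 193/(850*(18450*126)) = 3532803 - 193/(850*2324700) = 3532803 - 1*193/1975995000 = 3532803 - 193/1975995000 = 6980801063984807/1975995000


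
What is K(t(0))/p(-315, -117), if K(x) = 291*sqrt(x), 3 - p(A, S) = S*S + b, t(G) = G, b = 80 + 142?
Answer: 0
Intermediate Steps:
b = 222
p(A, S) = -219 - S**2 (p(A, S) = 3 - (S*S + 222) = 3 - (S**2 + 222) = 3 - (222 + S**2) = 3 + (-222 - S**2) = -219 - S**2)
K(t(0))/p(-315, -117) = (291*sqrt(0))/(-219 - 1*(-117)**2) = (291*0)/(-219 - 1*13689) = 0/(-219 - 13689) = 0/(-13908) = 0*(-1/13908) = 0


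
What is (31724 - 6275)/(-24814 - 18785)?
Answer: -8483/14533 ≈ -0.58371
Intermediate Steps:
(31724 - 6275)/(-24814 - 18785) = 25449/(-43599) = 25449*(-1/43599) = -8483/14533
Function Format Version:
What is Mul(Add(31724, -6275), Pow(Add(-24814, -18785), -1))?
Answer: Rational(-8483, 14533) ≈ -0.58371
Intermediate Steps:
Mul(Add(31724, -6275), Pow(Add(-24814, -18785), -1)) = Mul(25449, Pow(-43599, -1)) = Mul(25449, Rational(-1, 43599)) = Rational(-8483, 14533)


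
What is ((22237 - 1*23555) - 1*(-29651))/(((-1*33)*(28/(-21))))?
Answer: 28333/44 ≈ 643.93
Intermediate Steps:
((22237 - 1*23555) - 1*(-29651))/(((-1*33)*(28/(-21)))) = ((22237 - 23555) + 29651)/((-924*(-1)/21)) = (-1318 + 29651)/((-33*(-4/3))) = 28333/44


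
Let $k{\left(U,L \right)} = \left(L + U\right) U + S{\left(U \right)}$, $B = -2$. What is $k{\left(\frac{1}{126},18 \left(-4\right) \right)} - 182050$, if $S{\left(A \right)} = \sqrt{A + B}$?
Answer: $- \frac{2890234871}{15876} + \frac{i \sqrt{3514}}{42} \approx -1.8205 \cdot 10^{5} + 1.4114 i$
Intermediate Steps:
$S{\left(A \right)} = \sqrt{-2 + A}$ ($S{\left(A \right)} = \sqrt{A - 2} = \sqrt{-2 + A}$)
$k{\left(U,L \right)} = \sqrt{-2 + U} + U \left(L + U\right)$ ($k{\left(U,L \right)} = \left(L + U\right) U + \sqrt{-2 + U} = U \left(L + U\right) + \sqrt{-2 + U} = \sqrt{-2 + U} + U \left(L + U\right)$)
$k{\left(\frac{1}{126},18 \left(-4\right) \right)} - 182050 = \left(\left(\frac{1}{126}\right)^{2} + \sqrt{-2 + \frac{1}{126}} + \frac{18 \left(-4\right)}{126}\right) - 182050 = \left(\left(\frac{1}{126}\right)^{2} + \sqrt{-2 + \frac{1}{126}} - \frac{4}{7}\right) - 182050 = \left(\frac{1}{15876} + \sqrt{- \frac{251}{126}} - \frac{4}{7}\right) - 182050 = \left(\frac{1}{15876} + \frac{i \sqrt{3514}}{42} - \frac{4}{7}\right) - 182050 = \left(- \frac{9071}{15876} + \frac{i \sqrt{3514}}{42}\right) - 182050 = - \frac{2890234871}{15876} + \frac{i \sqrt{3514}}{42}$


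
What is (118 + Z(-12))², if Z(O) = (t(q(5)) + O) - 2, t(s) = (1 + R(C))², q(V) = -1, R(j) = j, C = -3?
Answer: 11664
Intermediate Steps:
t(s) = 4 (t(s) = (1 - 3)² = (-2)² = 4)
Z(O) = 2 + O (Z(O) = (4 + O) - 2 = 2 + O)
(118 + Z(-12))² = (118 + (2 - 12))² = (118 - 10)² = 108² = 11664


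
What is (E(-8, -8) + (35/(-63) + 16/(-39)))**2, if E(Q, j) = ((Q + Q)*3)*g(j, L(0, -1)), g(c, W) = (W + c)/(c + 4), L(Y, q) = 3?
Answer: 50879689/13689 ≈ 3716.8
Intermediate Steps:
g(c, W) = (W + c)/(4 + c)
E(Q, j) = 6*Q*(3 + j)/(4 + j) (E(Q, j) = ((Q + Q)*3)*((3 + j)/(4 + j)) = ((2*Q)*3)*((3 + j)/(4 + j)) = (6*Q)*((3 + j)/(4 + j)) = 6*Q*(3 + j)/(4 + j))
(E(-8, -8) + (35/(-63) + 16/(-39)))**2 = (6*(-8)*(3 - 8)/(4 - 8) + (35/(-63) + 16/(-39)))**2 = (6*(-8)*(-5)/(-4) + (35*(-1/63) + 16*(-1/39)))**2 = (6*(-8)*(-1/4)*(-5) + (-5/9 - 16/39))**2 = (-60 - 113/117)**2 = (-7133/117)**2 = 50879689/13689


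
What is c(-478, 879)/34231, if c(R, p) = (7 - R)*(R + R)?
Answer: -463660/34231 ≈ -13.545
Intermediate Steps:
c(R, p) = 2*R*(7 - R) (c(R, p) = (7 - R)*(2*R) = 2*R*(7 - R))
c(-478, 879)/34231 = (2*(-478)*(7 - 1*(-478)))/34231 = (2*(-478)*(7 + 478))*(1/34231) = (2*(-478)*485)*(1/34231) = -463660*1/34231 = -463660/34231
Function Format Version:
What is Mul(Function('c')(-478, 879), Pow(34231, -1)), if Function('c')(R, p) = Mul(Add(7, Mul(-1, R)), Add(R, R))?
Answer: Rational(-463660, 34231) ≈ -13.545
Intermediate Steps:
Function('c')(R, p) = Mul(2, R, Add(7, Mul(-1, R))) (Function('c')(R, p) = Mul(Add(7, Mul(-1, R)), Mul(2, R)) = Mul(2, R, Add(7, Mul(-1, R))))
Mul(Function('c')(-478, 879), Pow(34231, -1)) = Mul(Mul(2, -478, Add(7, Mul(-1, -478))), Pow(34231, -1)) = Mul(Mul(2, -478, Add(7, 478)), Rational(1, 34231)) = Mul(Mul(2, -478, 485), Rational(1, 34231)) = Mul(-463660, Rational(1, 34231)) = Rational(-463660, 34231)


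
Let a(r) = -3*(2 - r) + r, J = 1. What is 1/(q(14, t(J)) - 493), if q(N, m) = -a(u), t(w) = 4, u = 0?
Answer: -1/487 ≈ -0.0020534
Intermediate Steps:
a(r) = -6 + 4*r (a(r) = (-6 + 3*r) + r = -6 + 4*r)
q(N, m) = 6 (q(N, m) = -(-6 + 4*0) = -(-6 + 0) = -1*(-6) = 6)
1/(q(14, t(J)) - 493) = 1/(6 - 493) = 1/(-487) = -1/487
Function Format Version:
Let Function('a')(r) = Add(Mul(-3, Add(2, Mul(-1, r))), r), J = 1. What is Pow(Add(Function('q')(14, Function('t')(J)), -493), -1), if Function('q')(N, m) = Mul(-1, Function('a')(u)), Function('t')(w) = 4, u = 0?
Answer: Rational(-1, 487) ≈ -0.0020534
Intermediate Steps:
Function('a')(r) = Add(-6, Mul(4, r)) (Function('a')(r) = Add(Add(-6, Mul(3, r)), r) = Add(-6, Mul(4, r)))
Function('q')(N, m) = 6 (Function('q')(N, m) = Mul(-1, Add(-6, Mul(4, 0))) = Mul(-1, Add(-6, 0)) = Mul(-1, -6) = 6)
Pow(Add(Function('q')(14, Function('t')(J)), -493), -1) = Pow(Add(6, -493), -1) = Pow(-487, -1) = Rational(-1, 487)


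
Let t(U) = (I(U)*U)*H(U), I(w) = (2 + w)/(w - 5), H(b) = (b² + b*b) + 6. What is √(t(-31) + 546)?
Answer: 2*I*√107101/3 ≈ 218.18*I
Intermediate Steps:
H(b) = 6 + 2*b² (H(b) = (b² + b²) + 6 = 2*b² + 6 = 6 + 2*b²)
I(w) = (2 + w)/(-5 + w)
t(U) = U*(2 + U)*(6 + 2*U²)/(-5 + U) (t(U) = (((2 + U)/(-5 + U))*U)*(6 + 2*U²) = (U*(2 + U)/(-5 + U))*(6 + 2*U²) = U*(2 + U)*(6 + 2*U²)/(-5 + U))
√(t(-31) + 546) = √(2*(-31)*(2 - 31)*(3 + (-31)²)/(-5 - 31) + 546) = √(2*(-31)*(-29)*(3 + 961)/(-36) + 546) = √(2*(-31)*(-1/36)*(-29)*964 + 546) = √(-433318/9 + 546) = √(-428404/9) = 2*I*√107101/3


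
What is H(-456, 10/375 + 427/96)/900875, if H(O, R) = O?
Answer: -456/900875 ≈ -0.00050617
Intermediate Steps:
H(-456, 10/375 + 427/96)/900875 = -456/900875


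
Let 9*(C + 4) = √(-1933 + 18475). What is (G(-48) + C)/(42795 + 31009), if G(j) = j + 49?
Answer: -3/73804 + √1838/221412 ≈ 0.00015298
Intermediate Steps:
G(j) = 49 + j
C = -4 + √1838/3 (C = -4 + √(-1933 + 18475)/9 = -4 + √16542/9 = -4 + (3*√1838)/9 = -4 + √1838/3 ≈ 10.291)
(G(-48) + C)/(42795 + 31009) = ((49 - 48) + (-4 + √1838/3))/(42795 + 31009) = (1 + (-4 + √1838/3))/73804 = (-3 + √1838/3)*(1/73804) = -3/73804 + √1838/221412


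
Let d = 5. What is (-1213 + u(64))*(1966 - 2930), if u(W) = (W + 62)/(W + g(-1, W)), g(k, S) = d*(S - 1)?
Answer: 443055364/379 ≈ 1.1690e+6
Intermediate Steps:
g(k, S) = -5 + 5*S (g(k, S) = 5*(S - 1) = 5*(-1 + S) = -5 + 5*S)
u(W) = (62 + W)/(-5 + 6*W) (u(W) = (W + 62)/(W + (-5 + 5*W)) = (62 + W)/(-5 + 6*W))
(-1213 + u(64))*(1966 - 2930) = (-1213 + (62 + 64)/(-5 + 6*64))*(1966 - 2930) = (-1213 + 126/(-5 + 384))*(-964) = (-1213 + 126/379)*(-964) = -459601/379*(-964) = 443055364/379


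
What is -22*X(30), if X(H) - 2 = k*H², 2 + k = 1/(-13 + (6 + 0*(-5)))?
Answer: 296692/7 ≈ 42385.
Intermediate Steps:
k = -15/7 (k = -2 + 1/(-13 + (6 + 0*(-5))) = -2 + 1/(-13 + (6 + 0)) = -2 + 1/(-13 + 6) = -2 + 1/(-7) = -2 - ⅐ = -15/7 ≈ -2.1429)
X(H) = 2 - 15*H²/7
-22*X(30) = -22*(2 - 15/7*30²) = -22*(2 - 15/7*900) = -22*(2 - 13500/7) = -22*(-13486/7) = 296692/7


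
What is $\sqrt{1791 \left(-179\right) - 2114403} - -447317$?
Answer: $447317 + 4 i \sqrt{152187} \approx 4.4732 \cdot 10^{5} + 1560.4 i$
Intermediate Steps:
$\sqrt{1791 \left(-179\right) - 2114403} - -447317 = \sqrt{-320589 - 2114403} + 447317 = \sqrt{-2434992} + 447317 = 4 i \sqrt{152187} + 447317 = 447317 + 4 i \sqrt{152187}$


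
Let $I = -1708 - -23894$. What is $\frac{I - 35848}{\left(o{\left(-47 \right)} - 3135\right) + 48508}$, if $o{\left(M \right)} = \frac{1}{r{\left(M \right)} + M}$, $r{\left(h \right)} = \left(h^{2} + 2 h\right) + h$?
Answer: $- \frac{4601817}{15283139} \approx -0.3011$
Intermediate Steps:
$r{\left(h \right)} = h^{2} + 3 h$
$o{\left(M \right)} = \frac{1}{M + M \left(3 + M\right)}$ ($o{\left(M \right)} = \frac{1}{M \left(3 + M\right) + M} = \frac{1}{M + M \left(3 + M\right)}$)
$I = 22186$ ($I = -1708 + 23894 = 22186$)
$\frac{I - 35848}{\left(o{\left(-47 \right)} - 3135\right) + 48508} = \frac{22186 - 35848}{\left(\frac{1}{\left(-47\right) \left(4 - 47\right)} - 3135\right) + 48508} = - \frac{13662}{\left(- \frac{1}{47 \left(-43\right)} - 3135\right) + 48508} = - \frac{13662}{\left(\left(- \frac{1}{47}\right) \left(- \frac{1}{43}\right) - 3135\right) + 48508} = - \frac{13662}{\left(\frac{1}{2021} - 3135\right) + 48508} = - \frac{13662}{- \frac{6335834}{2021} + 48508} = - \frac{13662}{\frac{91698834}{2021}} = \left(-13662\right) \frac{2021}{91698834} = - \frac{4601817}{15283139}$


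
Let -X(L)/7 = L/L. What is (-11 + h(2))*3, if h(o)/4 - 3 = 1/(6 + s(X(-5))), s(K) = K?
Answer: -9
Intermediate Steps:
X(L) = -7 (X(L) = -7*L/L = -7*1 = -7)
h(o) = 8 (h(o) = 12 + 4/(6 - 7) = 12 + 4/(-1) = 12 + 4*(-1) = 12 - 4 = 8)
(-11 + h(2))*3 = (-11 + 8)*3 = -3*3 = -9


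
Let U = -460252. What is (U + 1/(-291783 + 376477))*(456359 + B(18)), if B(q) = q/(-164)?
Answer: -1458709114884485523/6944908 ≈ -2.1004e+11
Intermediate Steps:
B(q) = -q/164 (B(q) = q*(-1/164) = -q/164)
(U + 1/(-291783 + 376477))*(456359 + B(18)) = (-460252 + 1/(-291783 + 376477))*(456359 - 1/164*18) = (-460252 + 1/84694)*(456359 - 9/82) = (-460252 + 1/84694)*(37421429/82) = -38980582887/84694*37421429/82 = -1458709114884485523/6944908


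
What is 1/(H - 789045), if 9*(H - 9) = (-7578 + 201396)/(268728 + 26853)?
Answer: -886743/699672085142 ≈ -1.2674e-6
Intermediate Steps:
H = 8045293/886743 (H = 9 + ((-7578 + 201396)/(268728 + 26853))/9 = 9 + (193818/295581)/9 = 9 + (193818*(1/295581))/9 = 9 + (⅑)*(64606/98527) = 9 + 64606/886743 = 8045293/886743 ≈ 9.0729)
1/(H - 789045) = 1/(8045293/886743 - 789045) = 1/(-699672085142/886743) = -886743/699672085142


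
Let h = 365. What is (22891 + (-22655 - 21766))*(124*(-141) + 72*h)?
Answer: -189377880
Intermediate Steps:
(22891 + (-22655 - 21766))*(124*(-141) + 72*h) = (22891 + (-22655 - 21766))*(124*(-141) + 72*365) = (22891 - 44421)*(-17484 + 26280) = -21530*8796 = -189377880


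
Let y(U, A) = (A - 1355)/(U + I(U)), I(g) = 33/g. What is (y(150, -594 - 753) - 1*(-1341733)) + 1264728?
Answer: 2796713353/1073 ≈ 2.6064e+6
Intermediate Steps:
y(U, A) = (-1355 + A)/(U + 33/U) (y(U, A) = (A - 1355)/(U + 33/U) = (-1355 + A)/(U + 33/U))
(y(150, -594 - 753) - 1*(-1341733)) + 1264728 = (150*(-1355 + (-594 - 753))/(33 + 150**2) - 1*(-1341733)) + 1264728 = (150*(-1355 - 1347)/(33 + 22500) + 1341733) + 1264728 = (150*(-2702)/22533 + 1341733) + 1264728 = (150*(1/22533)*(-2702) + 1341733) + 1264728 = (-19300/1073 + 1341733) + 1264728 = 1439660209/1073 + 1264728 = 2796713353/1073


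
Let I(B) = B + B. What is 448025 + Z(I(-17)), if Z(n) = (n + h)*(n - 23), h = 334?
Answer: 430925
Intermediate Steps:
I(B) = 2*B
Z(n) = (-23 + n)*(334 + n) (Z(n) = (n + 334)*(n - 23) = (334 + n)*(-23 + n) = (-23 + n)*(334 + n))
448025 + Z(I(-17)) = 448025 + (-7682 + (2*(-17))**2 + 311*(2*(-17))) = 448025 + (-7682 + (-34)**2 + 311*(-34)) = 448025 + (-7682 + 1156 - 10574) = 448025 - 17100 = 430925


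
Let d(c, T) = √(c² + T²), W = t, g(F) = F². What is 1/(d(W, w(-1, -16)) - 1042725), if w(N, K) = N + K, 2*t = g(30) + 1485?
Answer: -4170900/4349096013119 - 2*√5689381/4349096013119 ≈ -9.6012e-7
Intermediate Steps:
t = 2385/2 (t = (30² + 1485)/2 = (900 + 1485)/2 = (½)*2385 = 2385/2 ≈ 1192.5)
W = 2385/2 ≈ 1192.5
w(N, K) = K + N
d(c, T) = √(T² + c²)
1/(d(W, w(-1, -16)) - 1042725) = 1/(√((-16 - 1)² + (2385/2)²) - 1042725) = 1/(√((-17)² + 5688225/4) - 1042725) = 1/(√(289 + 5688225/4) - 1042725) = 1/(√(5689381/4) - 1042725) = 1/(√5689381/2 - 1042725) = 1/(-1042725 + √5689381/2)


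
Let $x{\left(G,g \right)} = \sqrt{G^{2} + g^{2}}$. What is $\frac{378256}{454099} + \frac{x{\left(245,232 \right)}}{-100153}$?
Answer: $\frac{378256}{454099} - \frac{\sqrt{113849}}{100153} \approx 0.82961$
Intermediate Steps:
$\frac{378256}{454099} + \frac{x{\left(245,232 \right)}}{-100153} = \frac{378256}{454099} + \frac{\sqrt{245^{2} + 232^{2}}}{-100153} = 378256 \cdot \frac{1}{454099} + \sqrt{60025 + 53824} \left(- \frac{1}{100153}\right) = \frac{378256}{454099} + \sqrt{113849} \left(- \frac{1}{100153}\right) = \frac{378256}{454099} - \frac{\sqrt{113849}}{100153}$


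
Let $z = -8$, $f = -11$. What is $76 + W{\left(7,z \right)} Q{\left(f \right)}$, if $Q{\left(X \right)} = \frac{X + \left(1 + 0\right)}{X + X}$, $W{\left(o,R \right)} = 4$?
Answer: $\frac{856}{11} \approx 77.818$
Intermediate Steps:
$Q{\left(X \right)} = \frac{1 + X}{2 X}$ ($Q{\left(X \right)} = \frac{X + 1}{2 X} = \left(1 + X\right) \frac{1}{2 X} = \frac{1 + X}{2 X}$)
$76 + W{\left(7,z \right)} Q{\left(f \right)} = 76 + 4 \frac{1 - 11}{2 \left(-11\right)} = 76 + 4 \cdot \frac{1}{2} \left(- \frac{1}{11}\right) \left(-10\right) = 76 + 4 \cdot \frac{5}{11} = 76 + \frac{20}{11} = \frac{856}{11}$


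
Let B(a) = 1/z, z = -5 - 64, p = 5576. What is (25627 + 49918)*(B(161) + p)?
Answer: 29065409935/69 ≈ 4.2124e+8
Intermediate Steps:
z = -69
B(a) = -1/69 (B(a) = 1/(-69) = -1/69)
(25627 + 49918)*(B(161) + p) = (25627 + 49918)*(-1/69 + 5576) = 75545*(384743/69) = 29065409935/69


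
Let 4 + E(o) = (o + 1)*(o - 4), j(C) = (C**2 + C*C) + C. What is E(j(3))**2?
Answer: 136900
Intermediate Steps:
j(C) = C + 2*C**2 (j(C) = (C**2 + C**2) + C = 2*C**2 + C = C + 2*C**2)
E(o) = -4 + (1 + o)*(-4 + o) (E(o) = -4 + (o + 1)*(o - 4) = -4 + (1 + o)*(-4 + o))
E(j(3))**2 = (-8 + (3*(1 + 2*3))**2 - 9*(1 + 2*3))**2 = (-8 + (3*(1 + 6))**2 - 9*(1 + 6))**2 = (-8 + (3*7)**2 - 9*7)**2 = (-8 + 21**2 - 3*21)**2 = (-8 + 441 - 63)**2 = 370**2 = 136900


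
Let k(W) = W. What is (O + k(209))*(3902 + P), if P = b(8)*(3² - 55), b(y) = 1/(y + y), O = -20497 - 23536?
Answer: -170875254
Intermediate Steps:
O = -44033
b(y) = 1/(2*y)
P = -23/8 (P = ((½)/8)*(3² - 55) = ((½)*(⅛))*(9 - 55) = (1/16)*(-46) = -23/8 ≈ -2.8750)
(O + k(209))*(3902 + P) = (-44033 + 209)*(3902 - 23/8) = -43824*31193/8 = -170875254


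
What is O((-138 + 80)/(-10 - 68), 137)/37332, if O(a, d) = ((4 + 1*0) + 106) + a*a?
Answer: 168151/56781972 ≈ 0.0029613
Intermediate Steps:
O(a, d) = 110 + a² (O(a, d) = ((4 + 0) + 106) + a² = (4 + 106) + a² = 110 + a²)
O((-138 + 80)/(-10 - 68), 137)/37332 = (110 + ((-138 + 80)/(-10 - 68))²)/37332 = (110 + (-58/(-78))²)*(1/37332) = (110 + (-58*(-1/78))²)*(1/37332) = (110 + (29/39)²)*(1/37332) = (110 + 841/1521)*(1/37332) = (168151/1521)*(1/37332) = 168151/56781972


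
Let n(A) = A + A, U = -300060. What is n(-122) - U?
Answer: 299816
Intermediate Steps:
n(A) = 2*A
n(-122) - U = 2*(-122) - 1*(-300060) = -244 + 300060 = 299816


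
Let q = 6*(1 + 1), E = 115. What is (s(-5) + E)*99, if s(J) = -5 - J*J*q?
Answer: -18810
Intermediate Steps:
q = 12 (q = 6*2 = 12)
s(J) = -5 - 12*J**2 (s(J) = -5 - J*J*12 = -5 - J**2*12 = -5 - 12*J**2)
(s(-5) + E)*99 = ((-5 - 12*(-5)**2) + 115)*99 = ((-5 - 12*25) + 115)*99 = ((-5 - 300) + 115)*99 = (-305 + 115)*99 = -190*99 = -18810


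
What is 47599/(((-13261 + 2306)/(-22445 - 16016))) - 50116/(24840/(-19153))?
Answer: 559901106521/2721222 ≈ 2.0575e+5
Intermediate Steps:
47599/(((-13261 + 2306)/(-22445 - 16016))) - 50116/(24840/(-19153)) = 47599/((-10955/(-38461))) - 50116/(24840*(-1/19153)) = 47599/((-10955*(-1/38461))) - 50116/(-24840/19153) = 47599/(10955/38461) - 50116*(-19153/24840) = 47599*(38461/10955) + 239967937/6210 = 1830705139/10955 + 239967937/6210 = 559901106521/2721222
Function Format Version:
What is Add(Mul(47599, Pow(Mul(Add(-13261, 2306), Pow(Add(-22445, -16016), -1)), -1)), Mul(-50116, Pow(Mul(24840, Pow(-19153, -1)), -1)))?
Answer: Rational(559901106521, 2721222) ≈ 2.0575e+5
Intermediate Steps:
Add(Mul(47599, Pow(Mul(Add(-13261, 2306), Pow(Add(-22445, -16016), -1)), -1)), Mul(-50116, Pow(Mul(24840, Pow(-19153, -1)), -1))) = Add(Mul(47599, Pow(Mul(-10955, Pow(-38461, -1)), -1)), Mul(-50116, Pow(Mul(24840, Rational(-1, 19153)), -1))) = Add(Mul(47599, Pow(Mul(-10955, Rational(-1, 38461)), -1)), Mul(-50116, Pow(Rational(-24840, 19153), -1))) = Add(Mul(47599, Pow(Rational(10955, 38461), -1)), Mul(-50116, Rational(-19153, 24840))) = Add(Mul(47599, Rational(38461, 10955)), Rational(239967937, 6210)) = Add(Rational(1830705139, 10955), Rational(239967937, 6210)) = Rational(559901106521, 2721222)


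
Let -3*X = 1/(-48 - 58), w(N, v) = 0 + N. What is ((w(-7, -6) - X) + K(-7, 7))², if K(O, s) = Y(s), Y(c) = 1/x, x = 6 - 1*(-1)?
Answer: 233203441/4955076 ≈ 47.064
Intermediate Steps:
w(N, v) = N
X = 1/318 (X = -1/(3*(-48 - 58)) = -⅓/(-106) = -⅓*(-1/106) = 1/318 ≈ 0.0031447)
x = 7 (x = 6 + 1 = 7)
Y(c) = ⅐ (Y(c) = 1/7 = ⅐)
K(O, s) = ⅐
((w(-7, -6) - X) + K(-7, 7))² = ((-7 - 1*1/318) + ⅐)² = ((-7 - 1/318) + ⅐)² = (-2227/318 + ⅐)² = (-15271/2226)² = 233203441/4955076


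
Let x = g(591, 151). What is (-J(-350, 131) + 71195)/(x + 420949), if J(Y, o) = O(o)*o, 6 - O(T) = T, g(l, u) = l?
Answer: 1251/6022 ≈ 0.20774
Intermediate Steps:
O(T) = 6 - T
x = 591
J(Y, o) = o*(6 - o) (J(Y, o) = (6 - o)*o = o*(6 - o))
(-J(-350, 131) + 71195)/(x + 420949) = (-131*(6 - 1*131) + 71195)/(591 + 420949) = (-131*(6 - 131) + 71195)/421540 = (-131*(-125) + 71195)*(1/421540) = (-1*(-16375) + 71195)*(1/421540) = (16375 + 71195)*(1/421540) = 87570*(1/421540) = 1251/6022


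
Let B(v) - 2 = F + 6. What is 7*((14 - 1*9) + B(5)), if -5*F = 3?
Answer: 434/5 ≈ 86.800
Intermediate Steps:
F = -3/5 (F = -1/5*3 = -3/5 ≈ -0.60000)
B(v) = 37/5 (B(v) = 2 + (-3/5 + 6) = 2 + 27/5 = 37/5)
7*((14 - 1*9) + B(5)) = 7*((14 - 1*9) + 37/5) = 7*((14 - 9) + 37/5) = 7*(5 + 37/5) = 7*(62/5) = 434/5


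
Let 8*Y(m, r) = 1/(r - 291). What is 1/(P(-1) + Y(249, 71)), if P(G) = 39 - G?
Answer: 1760/70399 ≈ 0.025000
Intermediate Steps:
Y(m, r) = 1/(8*(-291 + r)) (Y(m, r) = 1/(8*(r - 291)) = 1/(8*(-291 + r)))
1/(P(-1) + Y(249, 71)) = 1/((39 - 1*(-1)) + 1/(8*(-291 + 71))) = 1/((39 + 1) + (⅛)/(-220)) = 1/(40 + (⅛)*(-1/220)) = 1/(40 - 1/1760) = 1/(70399/1760) = 1760/70399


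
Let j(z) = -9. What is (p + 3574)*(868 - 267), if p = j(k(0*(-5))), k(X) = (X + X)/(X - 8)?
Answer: 2142565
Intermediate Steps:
k(X) = 2*X/(-8 + X) (k(X) = (2*X)/(-8 + X) = 2*X/(-8 + X))
p = -9
(p + 3574)*(868 - 267) = (-9 + 3574)*(868 - 267) = 3565*601 = 2142565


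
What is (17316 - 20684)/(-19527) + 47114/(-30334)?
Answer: -408915083/296166009 ≈ -1.3807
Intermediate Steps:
(17316 - 20684)/(-19527) + 47114/(-30334) = -3368*(-1/19527) + 47114*(-1/30334) = 3368/19527 - 23557/15167 = -408915083/296166009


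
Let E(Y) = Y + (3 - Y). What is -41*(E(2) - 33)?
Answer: 1230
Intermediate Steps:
E(Y) = 3
-41*(E(2) - 33) = -41*(3 - 33) = -41*(-30) = 1230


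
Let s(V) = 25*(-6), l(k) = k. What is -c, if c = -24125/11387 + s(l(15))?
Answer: 8975/59 ≈ 152.12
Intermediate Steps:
s(V) = -150
c = -8975/59 (c = -24125/11387 - 150 = -24125*1/11387 - 150 = -125/59 - 150 = -8975/59 ≈ -152.12)
-c = -1*(-8975/59) = 8975/59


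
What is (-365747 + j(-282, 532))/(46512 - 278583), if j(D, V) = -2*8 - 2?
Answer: 365765/232071 ≈ 1.5761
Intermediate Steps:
j(D, V) = -18 (j(D, V) = -16 - 2 = -18)
(-365747 + j(-282, 532))/(46512 - 278583) = (-365747 - 18)/(46512 - 278583) = -365765/(-232071) = -365765*(-1/232071) = 365765/232071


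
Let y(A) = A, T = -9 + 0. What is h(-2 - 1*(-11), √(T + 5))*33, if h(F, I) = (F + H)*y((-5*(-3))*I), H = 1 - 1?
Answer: 8910*I ≈ 8910.0*I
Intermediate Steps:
T = -9
H = 0
h(F, I) = 15*F*I (h(F, I) = (F + 0)*((-5*(-3))*I) = F*(15*I) = 15*F*I)
h(-2 - 1*(-11), √(T + 5))*33 = (15*(-2 - 1*(-11))*√(-9 + 5))*33 = (15*(-2 + 11)*√(-4))*33 = (15*9*(2*I))*33 = (270*I)*33 = 8910*I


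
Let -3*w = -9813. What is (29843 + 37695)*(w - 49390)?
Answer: -3114785022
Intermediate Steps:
w = 3271 (w = -1/3*(-9813) = 3271)
(29843 + 37695)*(w - 49390) = (29843 + 37695)*(3271 - 49390) = 67538*(-46119) = -3114785022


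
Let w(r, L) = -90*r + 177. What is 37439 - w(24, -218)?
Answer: 39422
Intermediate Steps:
w(r, L) = 177 - 90*r
37439 - w(24, -218) = 37439 - (177 - 90*24) = 37439 - (177 - 2160) = 37439 - 1*(-1983) = 37439 + 1983 = 39422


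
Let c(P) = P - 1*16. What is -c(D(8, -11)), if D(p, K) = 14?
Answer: 2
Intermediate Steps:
c(P) = -16 + P (c(P) = P - 16 = -16 + P)
-c(D(8, -11)) = -(-16 + 14) = -1*(-2) = 2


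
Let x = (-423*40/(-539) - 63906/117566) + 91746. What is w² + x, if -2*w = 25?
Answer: 11651246700305/126736148 ≈ 91933.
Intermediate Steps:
w = -25/2 (w = -½*25 = -25/2 ≈ -12.500)
x = 2907861044295/31684037 (x = (-16920*(-1/539) - 63906*1/117566) + 91746 = (16920/539 - 31953/58783) + 91746 = 977385693/31684037 + 91746 = 2907861044295/31684037 ≈ 91777.)
w² + x = (-25/2)² + 2907861044295/31684037 = 625/4 + 2907861044295/31684037 = 11651246700305/126736148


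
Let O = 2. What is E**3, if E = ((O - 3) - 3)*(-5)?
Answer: 8000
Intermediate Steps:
E = 20 (E = ((2 - 3) - 3)*(-5) = (-1 - 3)*(-5) = -4*(-5) = 20)
E**3 = 20**3 = 8000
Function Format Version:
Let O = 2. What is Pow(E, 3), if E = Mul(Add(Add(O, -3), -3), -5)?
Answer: 8000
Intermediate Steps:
E = 20 (E = Mul(Add(Add(2, -3), -3), -5) = Mul(Add(-1, -3), -5) = Mul(-4, -5) = 20)
Pow(E, 3) = Pow(20, 3) = 8000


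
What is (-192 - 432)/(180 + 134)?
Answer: -312/157 ≈ -1.9873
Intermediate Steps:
(-192 - 432)/(180 + 134) = -624/314 = -624*1/314 = -312/157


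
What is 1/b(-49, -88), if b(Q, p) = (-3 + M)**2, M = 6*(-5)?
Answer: 1/1089 ≈ 0.00091827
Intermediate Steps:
M = -30
b(Q, p) = 1089 (b(Q, p) = (-3 - 30)**2 = (-33)**2 = 1089)
1/b(-49, -88) = 1/1089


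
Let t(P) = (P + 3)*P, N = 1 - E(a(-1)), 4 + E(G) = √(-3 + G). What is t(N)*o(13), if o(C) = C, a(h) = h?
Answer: 468 - 338*I ≈ 468.0 - 338.0*I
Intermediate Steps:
E(G) = -4 + √(-3 + G)
N = 5 - 2*I (N = 1 - (-4 + √(-3 - 1)) = 1 - (-4 + √(-4)) = 1 - (-4 + 2*I) = 1 + (4 - 2*I) = 5 - 2*I ≈ 5.0 - 2.0*I)
t(P) = P*(3 + P) (t(P) = (3 + P)*P = P*(3 + P))
t(N)*o(13) = ((5 - 2*I)*(3 + (5 - 2*I)))*13 = ((5 - 2*I)*(8 - 2*I))*13 = 13*(5 - 2*I)*(8 - 2*I)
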